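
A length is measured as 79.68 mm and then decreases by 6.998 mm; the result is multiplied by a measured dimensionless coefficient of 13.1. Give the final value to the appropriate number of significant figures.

79.68 mm − 6.998 mm = 72.682 mm; the difference is limited to 2 decimal places (4 s.f.).
Carrying full precision, 72.682 × 13.1 = 952.1342 mm; 13.1 has 3 s.f., so the result keeps min(4, 3) = 3 s.f.
Rounded to 3 significant figures: 952 mm.

952 mm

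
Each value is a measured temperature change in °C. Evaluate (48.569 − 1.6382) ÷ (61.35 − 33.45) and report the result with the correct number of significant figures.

1.682

48.569 − 1.6382 = 46.9308, limited to 3 d.p. → 5 s.f.; 61.35 − 33.45 = 27.90, limited to 2 d.p. → 4 s.f.
Carrying full precision, 46.9308 ÷ 27.90 = 1.68210752688…; keep min(5, 4) = 4 s.f.
Rounded to 4 significant figures: 1.682.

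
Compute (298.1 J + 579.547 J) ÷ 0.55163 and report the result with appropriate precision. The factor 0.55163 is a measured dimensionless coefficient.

298.1 J + 579.547 J = 877.647 J; the sum is limited to 1 decimal place (4 s.f.).
Carrying full precision, 877.647 ÷ 0.55163 = 1591.00665301… J; 0.55163 has 5 s.f., so the result keeps min(4, 5) = 4 s.f.
Rounded to 4 significant figures: 1591 J.

1591 J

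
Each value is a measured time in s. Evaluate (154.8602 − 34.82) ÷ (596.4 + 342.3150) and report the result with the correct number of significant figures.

0.1279

154.8602 − 34.82 = 120.0402, limited to 2 d.p. → 5 s.f.; 596.4 + 342.3150 = 938.7150, limited to 1 d.p. → 4 s.f.
Carrying full precision, 120.0402 ÷ 938.7150 = 0.127877151212…; keep min(5, 4) = 4 s.f.
Rounded to 4 significant figures: 0.1279.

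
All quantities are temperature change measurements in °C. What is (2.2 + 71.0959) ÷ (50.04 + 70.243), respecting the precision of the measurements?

0.609

2.2 + 71.0959 = 73.2959, limited to 1 d.p. → 3 s.f.; 50.04 + 70.243 = 120.283, limited to 2 d.p. → 5 s.f.
Carrying full precision, 73.2959 ÷ 120.283 = 0.609362087743…; keep min(3, 5) = 3 s.f.
Rounded to 3 significant figures: 0.609.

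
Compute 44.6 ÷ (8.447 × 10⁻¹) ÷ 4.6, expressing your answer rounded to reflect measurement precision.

11

44.6 ÷ (8.447 × 10⁻¹) ÷ 4.6 = 11.4782196921…
Multiplication/division keeps the fewest significant figures: 44.6 → 3 s.f., 8.447 × 10⁻¹ → 4 s.f., 4.6 → 2 s.f.; limit is 2.
Rounded to 2 significant figures: 11.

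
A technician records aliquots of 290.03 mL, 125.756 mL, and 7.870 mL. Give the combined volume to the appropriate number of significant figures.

423.66 mL

290.03 mL + 125.756 mL + 7.870 mL = 423.656 mL.
Addition/subtraction keeps the fewest decimal places: 290.03 → 2 decimal places, 125.756 → 3 decimal places, 7.870 → 3 decimal places; limit is 2.
Rounded to 2 decimal places: 423.66 mL.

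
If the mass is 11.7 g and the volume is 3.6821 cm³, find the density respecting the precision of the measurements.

3.18 g/cm³

density = 11.7 g ÷ 3.6821 cm³ = 3.17753455908… g/cm³.
11.7 has 3 significant figures; 3.6821 has 5.
Division/multiplication keeps the fewest: 3 significant figures.
Rounded: 3.18 g/cm³.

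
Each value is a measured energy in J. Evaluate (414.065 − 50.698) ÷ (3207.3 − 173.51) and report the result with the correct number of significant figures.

1.1977 × 10⁻¹

414.065 − 50.698 = 363.367, limited to 3 d.p. → 6 s.f.; 3207.3 − 173.51 = 3033.79, limited to 1 d.p. → 5 s.f.
Carrying full precision, 363.367 ÷ 3033.79 = 0.119773286879…; keep min(6, 5) = 5 s.f.
Rounded to 5 significant figures: 1.1977 × 10⁻¹.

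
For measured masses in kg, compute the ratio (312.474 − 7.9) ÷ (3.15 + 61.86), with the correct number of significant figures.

4.685

312.474 − 7.9 = 304.574, limited to 1 d.p. → 4 s.f.; 3.15 + 61.86 = 65.01, limited to 2 d.p. → 4 s.f.
Carrying full precision, 304.574 ÷ 65.01 = 4.68503307184…; keep min(4, 4) = 4 s.f.
Rounded to 4 significant figures: 4.685.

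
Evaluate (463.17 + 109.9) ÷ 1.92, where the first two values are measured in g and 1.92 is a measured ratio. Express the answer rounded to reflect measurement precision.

463.17 g + 109.9 g = 573.07 g; the sum is limited to 1 decimal place (4 s.f.).
Carrying full precision, 573.07 ÷ 1.92 = 298.473958333… g; 1.92 has 3 s.f., so the result keeps min(4, 3) = 3 s.f.
Rounded to 3 significant figures: 298 g.

298 g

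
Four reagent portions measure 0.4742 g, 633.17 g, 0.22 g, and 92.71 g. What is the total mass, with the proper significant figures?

0.4742 g + 633.17 g + 0.22 g + 92.71 g = 726.5742 g.
Addition/subtraction keeps the fewest decimal places: 0.4742 → 4 decimal places, 633.17 → 2 decimal places, 0.22 → 2 decimal places, 92.71 → 2 decimal places; limit is 2.
Rounded to 2 decimal places: 726.57 g.

726.57 g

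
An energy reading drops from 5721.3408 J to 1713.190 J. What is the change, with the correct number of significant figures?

5721.3408 J − 1713.190 J = 4008.1508 J.
Addition/subtraction keeps the fewest decimal places: 5721.3408 → 4 decimal places, 1713.190 → 3 decimal places; limit is 3.
Rounded to 3 decimal places: 4.008151 × 10³ J.

4.008151 × 10³ J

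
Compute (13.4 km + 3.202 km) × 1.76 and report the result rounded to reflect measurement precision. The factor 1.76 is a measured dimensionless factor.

29.2 km

13.4 km + 3.202 km = 16.602 km; the sum is limited to 1 decimal place (3 s.f.).
Carrying full precision, 16.602 × 1.76 = 29.21952 km; 1.76 has 3 s.f., so the result keeps min(3, 3) = 3 s.f.
Rounded to 3 significant figures: 29.2 km.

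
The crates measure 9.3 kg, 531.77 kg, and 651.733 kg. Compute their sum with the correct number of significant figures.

9.3 kg + 531.77 kg + 651.733 kg = 1192.803 kg.
Addition/subtraction keeps the fewest decimal places: 9.3 → 1 decimal place, 531.77 → 2 decimal places, 651.733 → 3 decimal places; limit is 1.
Rounded to 1 decimal place: 1192.8 kg.

1192.8 kg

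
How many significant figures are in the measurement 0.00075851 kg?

0.00075851: leading zeros are not significant.

5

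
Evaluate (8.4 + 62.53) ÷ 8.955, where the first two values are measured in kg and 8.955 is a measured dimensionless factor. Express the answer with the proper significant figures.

7.92 kg

8.4 kg + 62.53 kg = 70.93 kg; the sum is limited to 1 decimal place (3 s.f.).
Carrying full precision, 70.93 ÷ 8.955 = 7.92071468453… kg; 8.955 has 4 s.f., so the result keeps min(3, 4) = 3 s.f.
Rounded to 3 significant figures: 7.92 kg.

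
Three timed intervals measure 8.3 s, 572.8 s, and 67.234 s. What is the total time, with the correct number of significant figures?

8.3 s + 572.8 s + 67.234 s = 648.334 s.
Addition/subtraction keeps the fewest decimal places: 8.3 → 1 decimal place, 572.8 → 1 decimal place, 67.234 → 3 decimal places; limit is 1.
Rounded to 1 decimal place: 648.3 s.

648.3 s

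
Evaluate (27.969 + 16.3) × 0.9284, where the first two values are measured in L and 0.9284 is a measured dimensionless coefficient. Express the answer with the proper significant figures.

27.969 L + 16.3 L = 44.269 L; the sum is limited to 1 decimal place (3 s.f.).
Carrying full precision, 44.269 × 0.9284 = 41.0993396 L; 0.9284 has 4 s.f., so the result keeps min(3, 4) = 3 s.f.
Rounded to 3 significant figures: 41.1 L.

41.1 L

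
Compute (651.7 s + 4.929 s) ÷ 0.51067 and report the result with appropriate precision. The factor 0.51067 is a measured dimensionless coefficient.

651.7 s + 4.929 s = 656.629 s; the sum is limited to 1 decimal place (4 s.f.).
Carrying full precision, 656.629 ÷ 0.51067 = 1285.81863043… s; 0.51067 has 5 s.f., so the result keeps min(4, 5) = 4 s.f.
Rounded to 4 significant figures: 1286 s.

1286 s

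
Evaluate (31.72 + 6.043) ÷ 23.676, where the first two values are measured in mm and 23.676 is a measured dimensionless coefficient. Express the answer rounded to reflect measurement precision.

31.72 mm + 6.043 mm = 37.763 mm; the sum is limited to 2 decimal places (4 s.f.).
Carrying full precision, 37.763 ÷ 23.676 = 1.59499070789… mm; 23.676 has 5 s.f., so the result keeps min(4, 5) = 4 s.f.
Rounded to 4 significant figures: 1.595 mm.

1.595 mm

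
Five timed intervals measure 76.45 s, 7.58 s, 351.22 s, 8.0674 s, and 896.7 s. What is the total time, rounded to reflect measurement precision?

76.45 s + 7.58 s + 351.22 s + 8.0674 s + 896.7 s = 1340.0174 s.
Addition/subtraction keeps the fewest decimal places: 76.45 → 2 decimal places, 7.58 → 2 decimal places, 351.22 → 2 decimal places, 8.0674 → 4 decimal places, 896.7 → 1 decimal place; limit is 1.
Rounded to 1 decimal place: 1340.0 s.

1340.0 s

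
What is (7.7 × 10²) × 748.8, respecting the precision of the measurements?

5.8 × 10⁵

(7.7 × 10²) × 748.8 = 576576
Multiplication/division keeps the fewest significant figures: 7.7 × 10² → 2 s.f., 748.8 → 4 s.f.; limit is 2.
Rounded to 2 significant figures: 5.8 × 10⁵.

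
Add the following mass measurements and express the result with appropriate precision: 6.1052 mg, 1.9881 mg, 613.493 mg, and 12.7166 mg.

6.34303 × 10² mg

6.1052 mg + 1.9881 mg + 613.493 mg + 12.7166 mg = 634.3029 mg.
Addition/subtraction keeps the fewest decimal places: 6.1052 → 4 decimal places, 1.9881 → 4 decimal places, 613.493 → 3 decimal places, 12.7166 → 4 decimal places; limit is 3.
Rounded to 3 decimal places: 6.34303 × 10² mg.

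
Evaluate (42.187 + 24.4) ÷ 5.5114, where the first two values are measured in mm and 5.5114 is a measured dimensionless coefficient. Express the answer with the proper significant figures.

42.187 mm + 24.4 mm = 66.587 mm; the sum is limited to 1 decimal place (3 s.f.).
Carrying full precision, 66.587 ÷ 5.5114 = 12.0816852342… mm; 5.5114 has 5 s.f., so the result keeps min(3, 5) = 3 s.f.
Rounded to 3 significant figures: 12.1 mm.

12.1 mm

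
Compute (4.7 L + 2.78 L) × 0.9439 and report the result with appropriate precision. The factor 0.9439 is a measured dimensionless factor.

4.7 L + 2.78 L = 7.48 L; the sum is limited to 1 decimal place (2 s.f.).
Carrying full precision, 7.48 × 0.9439 = 7.060372 L; 0.9439 has 4 s.f., so the result keeps min(2, 4) = 2 s.f.
Rounded to 2 significant figures: 7.1 L.

7.1 L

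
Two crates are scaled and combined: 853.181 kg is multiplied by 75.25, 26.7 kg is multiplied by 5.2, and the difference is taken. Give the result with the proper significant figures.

6.406 × 10^4 kg

853.181 × 75.25 = 64201.87025 → 6.420 × 10^4 kg (4 s.f., last digit at the 10^1 place).
26.7 × 5.2 = 138.84 → 1.4 × 10^2 kg (2 s.f., last digit at the 10^1 place).
Difference: 64063.03025 kg; keep the coarser place, 10^1.
Result: 6.406 × 10^4 kg.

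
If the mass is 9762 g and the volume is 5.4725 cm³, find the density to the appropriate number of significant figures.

density = 9762 g ÷ 5.4725 cm³ = 1783.82823207… g/cm³.
9762 has 4 significant figures; 5.4725 has 5.
Division/multiplication keeps the fewest: 4 significant figures.
Rounded: 1784 g/cm³.

1784 g/cm³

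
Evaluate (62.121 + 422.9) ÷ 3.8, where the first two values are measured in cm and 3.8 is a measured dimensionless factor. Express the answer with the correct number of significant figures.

1.3 × 10^2 cm

62.121 cm + 422.9 cm = 485.021 cm; the sum is limited to 1 decimal place (4 s.f.).
Carrying full precision, 485.021 ÷ 3.8 = 127.637105263… cm; 3.8 has 2 s.f., so the result keeps min(4, 2) = 2 s.f.
Rounded to 2 significant figures: 1.3 × 10^2 cm.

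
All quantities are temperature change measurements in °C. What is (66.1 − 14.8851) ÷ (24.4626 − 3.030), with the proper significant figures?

2.39

66.1 − 14.8851 = 51.2149, limited to 1 d.p. → 3 s.f.; 24.4626 − 3.030 = 21.4326, limited to 3 d.p. → 5 s.f.
Carrying full precision, 51.2149 ÷ 21.4326 = 2.38957942573…; keep min(3, 5) = 3 s.f.
Rounded to 3 significant figures: 2.39.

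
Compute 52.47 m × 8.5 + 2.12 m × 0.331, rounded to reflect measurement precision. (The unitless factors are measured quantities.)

4.5 × 10^2 m

52.47 × 8.5 = 445.995 → 4.5 × 10^2 m (2 s.f., last digit at the 10^1 place).
2.12 × 0.331 = 0.70172 → 0.702 m (3 s.f., last digit at the 10^-3 place).
Sum: 446.69672 m; keep the coarser place, 10^1.
Result: 4.5 × 10^2 m.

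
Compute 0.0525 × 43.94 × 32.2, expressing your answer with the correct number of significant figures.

74.3

0.0525 × 43.94 × 32.2 = 74.28057
Multiplication/division keeps the fewest significant figures: 0.0525 → 3 s.f., 43.94 → 4 s.f., 32.2 → 3 s.f.; limit is 3.
Rounded to 3 significant figures: 74.3.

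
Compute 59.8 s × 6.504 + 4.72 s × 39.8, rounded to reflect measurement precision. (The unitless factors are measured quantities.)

59.8 × 6.504 = 388.9392 → 389 s (3 s.f., last digit at the 10^0 place).
4.72 × 39.8 = 187.856 → 188 s (3 s.f., last digit at the 10^0 place).
Sum: 576.7952 s; keep the coarser place, 10^0.
Result: 577 s.

577 s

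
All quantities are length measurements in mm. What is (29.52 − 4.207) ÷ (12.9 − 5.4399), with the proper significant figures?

29.52 − 4.207 = 25.313, limited to 2 d.p. → 4 s.f.; 12.9 − 5.4399 = 7.4601, limited to 1 d.p. → 2 s.f.
Carrying full precision, 25.313 ÷ 7.4601 = 3.39311805472…; keep min(4, 2) = 2 s.f.
Rounded to 2 significant figures: 3.4.

3.4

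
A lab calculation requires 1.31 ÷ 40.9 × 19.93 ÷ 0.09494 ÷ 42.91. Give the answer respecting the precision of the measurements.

1.31 ÷ 40.9 × 19.93 ÷ 0.09494 ÷ 42.91 = 0.156692259973…
Multiplication/division keeps the fewest significant figures: 1.31 → 3 s.f., 40.9 → 3 s.f., 19.93 → 4 s.f., 0.09494 → 4 s.f., 42.91 → 4 s.f.; limit is 3.
Rounded to 3 significant figures: 0.157.

0.157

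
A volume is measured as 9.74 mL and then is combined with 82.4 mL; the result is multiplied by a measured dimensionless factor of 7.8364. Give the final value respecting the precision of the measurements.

722 mL

9.74 mL + 82.4 mL = 92.14 mL; the sum is limited to 1 decimal place (3 s.f.).
Carrying full precision, 92.14 × 7.8364 = 722.045896 mL; 7.8364 has 5 s.f., so the result keeps min(3, 5) = 3 s.f.
Rounded to 3 significant figures: 722 mL.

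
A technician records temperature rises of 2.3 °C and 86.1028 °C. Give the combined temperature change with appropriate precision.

88.4 °C

2.3 °C + 86.1028 °C = 88.4028 °C.
Addition/subtraction keeps the fewest decimal places: 2.3 → 1 decimal place, 86.1028 → 4 decimal places; limit is 1.
Rounded to 1 decimal place: 88.4 °C.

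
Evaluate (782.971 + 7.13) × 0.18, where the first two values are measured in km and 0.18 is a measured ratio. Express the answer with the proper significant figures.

782.971 km + 7.13 km = 790.101 km; the sum is limited to 2 decimal places (5 s.f.).
Carrying full precision, 790.101 × 0.18 = 142.21818 km; 0.18 has 2 s.f., so the result keeps min(5, 2) = 2 s.f.
Rounded to 2 significant figures: 1.4 × 10² km.

1.4 × 10² km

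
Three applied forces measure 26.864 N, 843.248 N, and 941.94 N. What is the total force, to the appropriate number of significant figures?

1812.05 N

26.864 N + 843.248 N + 941.94 N = 1812.052 N.
Addition/subtraction keeps the fewest decimal places: 26.864 → 3 decimal places, 843.248 → 3 decimal places, 941.94 → 2 decimal places; limit is 2.
Rounded to 2 decimal places: 1812.05 N.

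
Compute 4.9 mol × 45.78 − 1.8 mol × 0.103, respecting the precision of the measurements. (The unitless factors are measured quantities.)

2.2 × 10^2 mol

4.9 × 45.78 = 224.322 → 2.2 × 10^2 mol (2 s.f., last digit at the 10^1 place).
1.8 × 0.103 = 0.1854 → 0.19 mol (2 s.f., last digit at the 10^-2 place).
Difference: 224.1366 mol; keep the coarser place, 10^1.
Result: 2.2 × 10^2 mol.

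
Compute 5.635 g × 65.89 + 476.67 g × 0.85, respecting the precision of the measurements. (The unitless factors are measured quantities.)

7.8 × 10² g

5.635 × 65.89 = 371.29015 → 371.3 g (4 s.f., last digit at the 10^-1 place).
476.67 × 0.85 = 405.1695 → 4.1 × 10² g (2 s.f., last digit at the 10^1 place).
Sum: 776.45965 g; keep the coarser place, 10^1.
Result: 7.8 × 10² g.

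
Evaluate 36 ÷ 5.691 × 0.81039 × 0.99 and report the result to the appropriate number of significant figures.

5.1

36 ÷ 5.691 × 0.81039 × 0.99 = 5.07508339483…
Multiplication/division keeps the fewest significant figures: 36 → 2 s.f., 5.691 → 4 s.f., 0.81039 → 5 s.f., 0.99 → 2 s.f.; limit is 2.
Rounded to 2 significant figures: 5.1.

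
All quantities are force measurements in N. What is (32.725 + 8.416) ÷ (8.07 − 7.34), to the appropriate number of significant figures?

56

32.725 + 8.416 = 41.141, limited to 3 d.p. → 5 s.f.; 8.07 − 7.34 = 0.73, limited to 2 d.p. → 2 s.f.
Carrying full precision, 41.141 ÷ 0.73 = 56.3575342466…; keep min(5, 2) = 2 s.f.
Rounded to 2 significant figures: 56.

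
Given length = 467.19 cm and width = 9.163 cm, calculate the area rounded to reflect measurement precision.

4281 cm²

area = 467.19 cm × 9.163 cm = 4280.86197 cm².
467.19 has 5 significant figures; 9.163 has 4.
Division/multiplication keeps the fewest: 4 significant figures.
Rounded: 4281 cm².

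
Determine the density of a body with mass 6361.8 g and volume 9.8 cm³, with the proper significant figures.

density = 6361.8 g ÷ 9.8 cm³ = 649.163265306… g/cm³.
6361.8 has 5 significant figures; 9.8 has 2.
Division/multiplication keeps the fewest: 2 significant figures.
Rounded: 6.5 × 10² g/cm³.

6.5 × 10² g/cm³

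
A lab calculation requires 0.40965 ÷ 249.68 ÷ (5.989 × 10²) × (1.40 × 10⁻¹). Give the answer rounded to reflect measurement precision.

0.40965 ÷ 249.68 ÷ (5.989 × 10²) × (1.40 × 10⁻¹) = 3.83533166567 × 10^-7…
Multiplication/division keeps the fewest significant figures: 0.40965 → 5 s.f., 249.68 → 5 s.f., 5.989 × 10² → 4 s.f., 1.40 × 10⁻¹ → 3 s.f.; limit is 3.
Rounded to 3 significant figures: 3.84 × 10⁻⁷.

3.84 × 10⁻⁷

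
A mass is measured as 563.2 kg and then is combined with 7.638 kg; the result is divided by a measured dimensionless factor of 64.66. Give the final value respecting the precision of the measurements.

8.828 kg

563.2 kg + 7.638 kg = 570.838 kg; the sum is limited to 1 decimal place (4 s.f.).
Carrying full precision, 570.838 ÷ 64.66 = 8.82830188679… kg; 64.66 has 4 s.f., so the result keeps min(4, 4) = 4 s.f.
Rounded to 4 significant figures: 8.828 kg.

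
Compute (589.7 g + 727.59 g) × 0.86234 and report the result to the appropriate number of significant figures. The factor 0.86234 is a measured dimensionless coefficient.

589.7 g + 727.59 g = 1317.29 g; the sum is limited to 1 decimal place (5 s.f.).
Carrying full precision, 1317.29 × 0.86234 = 1135.9518586 g; 0.86234 has 5 s.f., so the result keeps min(5, 5) = 5 s.f.
Rounded to 5 significant figures: 1.1360 × 10³ g.

1.1360 × 10³ g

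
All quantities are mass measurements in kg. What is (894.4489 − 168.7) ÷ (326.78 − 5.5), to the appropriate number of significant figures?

894.4489 − 168.7 = 725.7489, limited to 1 d.p. → 4 s.f.; 326.78 − 5.5 = 321.28, limited to 1 d.p. → 4 s.f.
Carrying full precision, 725.7489 ÷ 321.28 = 2.25892959412…; keep min(4, 4) = 4 s.f.
Rounded to 4 significant figures: 2.259.

2.259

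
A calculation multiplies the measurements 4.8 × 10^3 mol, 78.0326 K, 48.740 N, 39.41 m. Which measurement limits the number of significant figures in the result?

4.8 × 10^3 mol → 2 s.f.; 78.0326 K → 6 s.f.; 48.740 N → 5 s.f.; 39.41 m → 4 s.f.
The fewest is 2 significant figures, from 4.8 × 10^3 mol.

4.8 × 10^3 mol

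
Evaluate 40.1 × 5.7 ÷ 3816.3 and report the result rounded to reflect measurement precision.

40.1 × 5.7 ÷ 3816.3 = 0.0598930901659…
Multiplication/division keeps the fewest significant figures: 40.1 → 3 s.f., 5.7 → 2 s.f., 3816.3 → 5 s.f.; limit is 2.
Rounded to 2 significant figures: 0.060.

0.060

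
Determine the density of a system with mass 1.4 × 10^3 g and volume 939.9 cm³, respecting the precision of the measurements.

density = 1.4 × 10^3 g ÷ 939.9 cm³ = 1.48952016172… g/cm³.
1.4 × 10^3 has 2 significant figures; 939.9 has 4.
Division/multiplication keeps the fewest: 2 significant figures.
Rounded: 1.5 g/cm³.

1.5 g/cm³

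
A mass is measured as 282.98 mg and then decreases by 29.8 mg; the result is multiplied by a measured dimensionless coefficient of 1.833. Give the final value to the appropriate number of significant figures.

282.98 mg − 29.8 mg = 253.18 mg; the difference is limited to 1 decimal place (4 s.f.).
Carrying full precision, 253.18 × 1.833 = 464.07894 mg; 1.833 has 4 s.f., so the result keeps min(4, 4) = 4 s.f.
Rounded to 4 significant figures: 464.1 mg.

464.1 mg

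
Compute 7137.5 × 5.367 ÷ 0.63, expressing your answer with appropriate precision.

7137.5 × 5.367 ÷ 0.63 = 60804.702381…
Multiplication/division keeps the fewest significant figures: 7137.5 → 5 s.f., 5.367 → 4 s.f., 0.63 → 2 s.f.; limit is 2.
Rounded to 2 significant figures: 6.1 × 10^4.

6.1 × 10^4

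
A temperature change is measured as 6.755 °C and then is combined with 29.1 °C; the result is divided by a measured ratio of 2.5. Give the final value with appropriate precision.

6.755 °C + 29.1 °C = 35.855 °C; the sum is limited to 1 decimal place (3 s.f.).
Carrying full precision, 35.855 ÷ 2.5 = 14.342 °C; 2.5 has 2 s.f., so the result keeps min(3, 2) = 2 s.f.
Rounded to 2 significant figures: 14 °C.

14 °C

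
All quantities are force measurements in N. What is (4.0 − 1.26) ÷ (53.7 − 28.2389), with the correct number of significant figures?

4.0 − 1.26 = 2.74, limited to 1 d.p. → 2 s.f.; 53.7 − 28.2389 = 25.4611, limited to 1 d.p. → 3 s.f.
Carrying full precision, 2.74 ÷ 25.4611 = 0.107615146243…; keep min(2, 3) = 2 s.f.
Rounded to 2 significant figures: 0.11.

0.11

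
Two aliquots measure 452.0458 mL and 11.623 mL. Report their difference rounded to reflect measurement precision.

440.423 mL

452.0458 mL − 11.623 mL = 440.4228 mL.
Addition/subtraction keeps the fewest decimal places: 452.0458 → 4 decimal places, 11.623 → 3 decimal places; limit is 3.
Rounded to 3 decimal places: 440.423 mL.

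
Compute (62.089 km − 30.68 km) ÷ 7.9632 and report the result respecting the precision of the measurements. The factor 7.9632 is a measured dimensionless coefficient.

3.944 km

62.089 km − 30.68 km = 31.409 km; the difference is limited to 2 decimal places (4 s.f.).
Carrying full precision, 31.409 ÷ 7.9632 = 3.94426863572… km; 7.9632 has 5 s.f., so the result keeps min(4, 5) = 4 s.f.
Rounded to 4 significant figures: 3.944 km.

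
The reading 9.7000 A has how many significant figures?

5

9.7000: trailing zeros after a decimal point are significant.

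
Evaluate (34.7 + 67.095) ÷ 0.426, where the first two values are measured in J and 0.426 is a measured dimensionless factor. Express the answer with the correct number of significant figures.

34.7 J + 67.095 J = 101.795 J; the sum is limited to 1 decimal place (4 s.f.).
Carrying full precision, 101.795 ÷ 0.426 = 238.955399061… J; 0.426 has 3 s.f., so the result keeps min(4, 3) = 3 s.f.
Rounded to 3 significant figures: 239 J.

239 J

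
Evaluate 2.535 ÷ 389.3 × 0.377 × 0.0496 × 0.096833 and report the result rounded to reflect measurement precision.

2.535 ÷ 389.3 × 0.377 × 0.0496 × 0.096833 = 0.000011790710432…
Multiplication/division keeps the fewest significant figures: 2.535 → 4 s.f., 389.3 → 4 s.f., 0.377 → 3 s.f., 0.0496 → 3 s.f., 0.096833 → 5 s.f.; limit is 3.
Rounded to 3 significant figures: 1.18 × 10⁻⁵.

1.18 × 10⁻⁵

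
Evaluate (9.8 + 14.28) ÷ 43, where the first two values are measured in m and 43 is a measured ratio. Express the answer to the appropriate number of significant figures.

9.8 m + 14.28 m = 24.08 m; the sum is limited to 1 decimal place (3 s.f.).
Carrying full precision, 24.08 ÷ 43 = 0.56 m; 43 has 2 s.f., so the result keeps min(3, 2) = 2 s.f.
Rounded to 2 significant figures: 0.56 m.

0.56 m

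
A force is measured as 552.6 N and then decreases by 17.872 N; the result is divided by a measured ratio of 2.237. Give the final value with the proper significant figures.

552.6 N − 17.872 N = 534.728 N; the difference is limited to 1 decimal place (4 s.f.).
Carrying full precision, 534.728 ÷ 2.237 = 239.037997318… N; 2.237 has 4 s.f., so the result keeps min(4, 4) = 4 s.f.
Rounded to 4 significant figures: 239.0 N.

239.0 N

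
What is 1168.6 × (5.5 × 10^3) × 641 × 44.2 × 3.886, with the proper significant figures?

1168.6 × (5.5 × 10^3) × 641 × 44.2 × 3.886 = 7.07638847647 × 10^11…
Multiplication/division keeps the fewest significant figures: 1168.6 → 5 s.f., 5.5 × 10^3 → 2 s.f., 641 → 3 s.f., 44.2 → 3 s.f., 3.886 → 4 s.f.; limit is 2.
Rounded to 2 significant figures: 7.1 × 10^11.

7.1 × 10^11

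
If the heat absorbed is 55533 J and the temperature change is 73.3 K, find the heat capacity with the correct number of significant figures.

heat capacity = 55533 J ÷ 73.3 K = 757.61255116… J/K.
55533 has 5 significant figures; 73.3 has 3.
Division/multiplication keeps the fewest: 3 significant figures.
Rounded: 7.58 × 10^2 J/K.

7.58 × 10^2 J/K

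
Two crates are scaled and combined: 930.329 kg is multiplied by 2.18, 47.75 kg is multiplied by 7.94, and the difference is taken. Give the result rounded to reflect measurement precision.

1.65 × 10^3 kg

930.329 × 2.18 = 2028.11722 → 2.03 × 10^3 kg (3 s.f., last digit at the 10^1 place).
47.75 × 7.94 = 379.135 → 379 kg (3 s.f., last digit at the 10^0 place).
Difference: 1648.98222 kg; keep the coarser place, 10^1.
Result: 1.65 × 10^3 kg.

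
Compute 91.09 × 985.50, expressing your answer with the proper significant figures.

8.977 × 10^4

91.09 × 985.50 = 89769.195
Multiplication/division keeps the fewest significant figures: 91.09 → 4 s.f., 985.50 → 5 s.f.; limit is 4.
Rounded to 4 significant figures: 8.977 × 10^4.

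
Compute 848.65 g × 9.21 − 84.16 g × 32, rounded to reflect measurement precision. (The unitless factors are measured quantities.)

5.1 × 10^3 g

848.65 × 9.21 = 7816.0665 → 7.82 × 10^3 g (3 s.f., last digit at the 10^1 place).
84.16 × 32 = 2693.12 → 2.7 × 10^3 g (2 s.f., last digit at the 10^2 place).
Difference: 5122.9465 g; keep the coarser place, 10^2.
Result: 5.1 × 10^3 g.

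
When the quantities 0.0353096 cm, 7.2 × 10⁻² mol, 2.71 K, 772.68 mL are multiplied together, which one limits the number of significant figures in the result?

7.2 × 10⁻² mol

0.0353096 cm → 6 s.f.; 7.2 × 10⁻² mol → 2 s.f.; 2.71 K → 3 s.f.; 772.68 mL → 5 s.f.
The fewest is 2 significant figures, from 7.2 × 10⁻² mol.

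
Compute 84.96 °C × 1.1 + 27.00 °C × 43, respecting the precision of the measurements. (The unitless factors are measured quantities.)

1.3 × 10^3 °C

84.96 × 1.1 = 93.456 → 93 °C (2 s.f., last digit at the 10^0 place).
27.00 × 43 = 1161 → 1.2 × 10^3 °C (2 s.f., last digit at the 10^2 place).
Sum: 1254.456 °C; keep the coarser place, 10^2.
Result: 1.3 × 10^3 °C.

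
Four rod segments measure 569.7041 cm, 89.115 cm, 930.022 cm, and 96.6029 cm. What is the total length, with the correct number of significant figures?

1685.444 cm

569.7041 cm + 89.115 cm + 930.022 cm + 96.6029 cm = 1685.4440 cm.
Addition/subtraction keeps the fewest decimal places: 569.7041 → 4 decimal places, 89.115 → 3 decimal places, 930.022 → 3 decimal places, 96.6029 → 4 decimal places; limit is 3.
Rounded to 3 decimal places: 1685.444 cm.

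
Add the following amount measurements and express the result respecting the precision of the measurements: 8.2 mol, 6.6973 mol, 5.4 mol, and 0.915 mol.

21.2 mol

8.2 mol + 6.6973 mol + 5.4 mol + 0.915 mol = 21.2123 mol.
Addition/subtraction keeps the fewest decimal places: 8.2 → 1 decimal place, 6.6973 → 4 decimal places, 5.4 → 1 decimal place, 0.915 → 3 decimal places; limit is 1.
Rounded to 1 decimal place: 21.2 mol.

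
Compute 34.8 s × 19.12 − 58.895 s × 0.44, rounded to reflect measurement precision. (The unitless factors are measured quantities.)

639 s

34.8 × 19.12 = 665.376 → 665 s (3 s.f., last digit at the 10^0 place).
58.895 × 0.44 = 25.9138 → 26 s (2 s.f., last digit at the 10^0 place).
Difference: 639.4622 s; keep the coarser place, 10^0.
Result: 639 s.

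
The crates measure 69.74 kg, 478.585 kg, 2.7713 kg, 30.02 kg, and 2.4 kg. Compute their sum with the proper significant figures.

69.74 kg + 478.585 kg + 2.7713 kg + 30.02 kg + 2.4 kg = 583.5163 kg.
Addition/subtraction keeps the fewest decimal places: 69.74 → 2 decimal places, 478.585 → 3 decimal places, 2.7713 → 4 decimal places, 30.02 → 2 decimal places, 2.4 → 1 decimal place; limit is 1.
Rounded to 1 decimal place: 583.5 kg.

583.5 kg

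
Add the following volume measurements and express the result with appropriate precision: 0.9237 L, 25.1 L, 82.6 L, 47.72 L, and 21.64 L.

178.0 L

0.9237 L + 25.1 L + 82.6 L + 47.72 L + 21.64 L = 177.9837 L.
Addition/subtraction keeps the fewest decimal places: 0.9237 → 4 decimal places, 25.1 → 1 decimal place, 82.6 → 1 decimal place, 47.72 → 2 decimal places, 21.64 → 2 decimal places; limit is 1.
Rounded to 1 decimal place: 178.0 L.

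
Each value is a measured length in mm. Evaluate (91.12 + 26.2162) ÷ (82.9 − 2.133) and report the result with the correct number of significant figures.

91.12 + 26.2162 = 117.3362, limited to 2 d.p. → 5 s.f.; 82.9 − 2.133 = 80.767, limited to 1 d.p. → 3 s.f.
Carrying full precision, 117.3362 ÷ 80.767 = 1.452774029…; keep min(5, 3) = 3 s.f.
Rounded to 3 significant figures: 1.45.

1.45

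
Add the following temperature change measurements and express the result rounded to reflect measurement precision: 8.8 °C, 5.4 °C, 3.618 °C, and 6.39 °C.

8.8 °C + 5.4 °C + 3.618 °C + 6.39 °C = 24.208 °C.
Addition/subtraction keeps the fewest decimal places: 8.8 → 1 decimal place, 5.4 → 1 decimal place, 3.618 → 3 decimal places, 6.39 → 2 decimal places; limit is 1.
Rounded to 1 decimal place: 24.2 °C.

24.2 °C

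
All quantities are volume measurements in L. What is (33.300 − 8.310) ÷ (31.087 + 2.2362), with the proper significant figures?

0.74993

33.300 − 8.310 = 24.990, limited to 3 d.p. → 5 s.f.; 31.087 + 2.2362 = 33.3232, limited to 3 d.p. → 5 s.f.
Carrying full precision, 24.990 ÷ 33.3232 = 0.749927978105…; keep min(5, 5) = 5 s.f.
Rounded to 5 significant figures: 0.74993.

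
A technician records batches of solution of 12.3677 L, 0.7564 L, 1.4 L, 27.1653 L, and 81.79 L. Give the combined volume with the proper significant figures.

123.5 L

12.3677 L + 0.7564 L + 1.4 L + 27.1653 L + 81.79 L = 123.4794 L.
Addition/subtraction keeps the fewest decimal places: 12.3677 → 4 decimal places, 0.7564 → 4 decimal places, 1.4 → 1 decimal place, 27.1653 → 4 decimal places, 81.79 → 2 decimal places; limit is 1.
Rounded to 1 decimal place: 123.5 L.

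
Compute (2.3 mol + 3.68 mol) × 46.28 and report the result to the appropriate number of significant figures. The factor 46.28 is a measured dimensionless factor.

2.8 × 10² mol

2.3 mol + 3.68 mol = 5.98 mol; the sum is limited to 1 decimal place (2 s.f.).
Carrying full precision, 5.98 × 46.28 = 276.7544 mol; 46.28 has 4 s.f., so the result keeps min(2, 4) = 2 s.f.
Rounded to 2 significant figures: 2.8 × 10² mol.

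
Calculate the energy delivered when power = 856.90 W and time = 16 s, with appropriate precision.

energy delivered = 856.90 W × 16 s = 13710.4 J.
856.90 has 5 significant figures; 16 has 2.
Division/multiplication keeps the fewest: 2 significant figures.
Rounded: 1.4 × 10⁴ J.

1.4 × 10⁴ J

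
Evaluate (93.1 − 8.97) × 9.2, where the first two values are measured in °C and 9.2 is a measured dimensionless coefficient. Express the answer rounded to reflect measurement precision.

93.1 °C − 8.97 °C = 84.13 °C; the difference is limited to 1 decimal place (3 s.f.).
Carrying full precision, 84.13 × 9.2 = 773.996 °C; 9.2 has 2 s.f., so the result keeps min(3, 2) = 2 s.f.
Rounded to 2 significant figures: 7.7 × 10² °C.

7.7 × 10² °C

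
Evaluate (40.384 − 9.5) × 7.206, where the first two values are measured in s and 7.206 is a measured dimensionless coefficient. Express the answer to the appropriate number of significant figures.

223 s

40.384 s − 9.5 s = 30.884 s; the difference is limited to 1 decimal place (3 s.f.).
Carrying full precision, 30.884 × 7.206 = 222.550104 s; 7.206 has 4 s.f., so the result keeps min(3, 4) = 3 s.f.
Rounded to 3 significant figures: 223 s.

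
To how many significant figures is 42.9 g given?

42.9: every digit is nonzero and significant.

3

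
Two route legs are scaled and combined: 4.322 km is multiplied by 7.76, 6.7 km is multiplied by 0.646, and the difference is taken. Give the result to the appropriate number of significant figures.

4.322 × 7.76 = 33.53872 → 33.5 km (3 s.f., last digit at the 10^-1 place).
6.7 × 0.646 = 4.3282 → 4.3 km (2 s.f., last digit at the 10^-1 place).
Difference: 29.21052 km; keep the coarser place, 10^-1.
Result: 29.2 km.

29.2 km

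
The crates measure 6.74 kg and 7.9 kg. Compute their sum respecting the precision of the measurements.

14.6 kg

6.74 kg + 7.9 kg = 14.64 kg.
Addition/subtraction keeps the fewest decimal places: 6.74 → 2 decimal places, 7.9 → 1 decimal place; limit is 1.
Rounded to 1 decimal place: 14.6 kg.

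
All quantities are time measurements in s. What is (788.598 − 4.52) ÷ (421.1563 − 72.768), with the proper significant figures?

2.2506

788.598 − 4.52 = 784.078, limited to 2 d.p. → 5 s.f.; 421.1563 − 72.768 = 348.3883, limited to 3 d.p. → 6 s.f.
Carrying full precision, 784.078 ÷ 348.3883 = 2.2505864864…; keep min(5, 6) = 5 s.f.
Rounded to 5 significant figures: 2.2506.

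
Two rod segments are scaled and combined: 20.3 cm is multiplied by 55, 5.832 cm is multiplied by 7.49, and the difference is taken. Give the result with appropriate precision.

20.3 × 55 = 1116.5 → 1.1 × 10³ cm (2 s.f., last digit at the 10^2 place).
5.832 × 7.49 = 43.68168 → 43.7 cm (3 s.f., last digit at the 10^-1 place).
Difference: 1072.81832 cm; keep the coarser place, 10^2.
Result: 1.1 × 10³ cm.

1.1 × 10³ cm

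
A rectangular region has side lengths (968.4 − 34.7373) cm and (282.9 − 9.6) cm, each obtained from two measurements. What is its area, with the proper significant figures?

968.4 − 34.7373 = 933.6627, limited to 1 d.p. → 4 s.f.; 282.9 − 9.6 = 273.3, limited to 1 d.p. → 4 s.f.
Carrying full precision, 933.6627 × 273.3 = 255170.01591; keep min(4, 4) = 4 s.f.
Rounded to 4 significant figures: 2.552 × 10^5 cm².

2.552 × 10^5 cm²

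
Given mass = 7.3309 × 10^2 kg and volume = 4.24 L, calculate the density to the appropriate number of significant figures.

density = 7.3309 × 10^2 kg ÷ 4.24 L = 172.898584906… kg/L.
7.3309 × 10^2 has 5 significant figures; 4.24 has 3.
Division/multiplication keeps the fewest: 3 significant figures.
Rounded: 173 kg/L.

173 kg/L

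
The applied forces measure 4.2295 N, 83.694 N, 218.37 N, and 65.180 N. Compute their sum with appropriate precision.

371.47 N

4.2295 N + 83.694 N + 218.37 N + 65.180 N = 371.4735 N.
Addition/subtraction keeps the fewest decimal places: 4.2295 → 4 decimal places, 83.694 → 3 decimal places, 218.37 → 2 decimal places, 65.180 → 3 decimal places; limit is 2.
Rounded to 2 decimal places: 371.47 N.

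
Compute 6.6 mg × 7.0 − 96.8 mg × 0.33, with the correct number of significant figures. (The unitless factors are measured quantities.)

6.6 × 7.0 = 46.2 → 46 mg (2 s.f., last digit at the 10^0 place).
96.8 × 0.33 = 31.944 → 32 mg (2 s.f., last digit at the 10^0 place).
Difference: 14.256 mg; keep the coarser place, 10^0.
Result: 14 mg.

14 mg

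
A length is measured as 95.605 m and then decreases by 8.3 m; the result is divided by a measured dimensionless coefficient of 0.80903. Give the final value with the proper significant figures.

108 m

95.605 m − 8.3 m = 87.305 m; the difference is limited to 1 decimal place (3 s.f.).
Carrying full precision, 87.305 ÷ 0.80903 = 107.913179981… m; 0.80903 has 5 s.f., so the result keeps min(3, 5) = 3 s.f.
Rounded to 3 significant figures: 108 m.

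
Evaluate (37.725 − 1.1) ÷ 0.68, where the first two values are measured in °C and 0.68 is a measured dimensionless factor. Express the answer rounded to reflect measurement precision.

37.725 °C − 1.1 °C = 36.625 °C; the difference is limited to 1 decimal place (3 s.f.).
Carrying full precision, 36.625 ÷ 0.68 = 53.8602941176… °C; 0.68 has 2 s.f., so the result keeps min(3, 2) = 2 s.f.
Rounded to 2 significant figures: 54 °C.

54 °C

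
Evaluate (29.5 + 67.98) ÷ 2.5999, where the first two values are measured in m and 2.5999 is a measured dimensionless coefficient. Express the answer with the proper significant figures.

37.5 m

29.5 m + 67.98 m = 97.48 m; the sum is limited to 1 decimal place (3 s.f.).
Carrying full precision, 97.48 ÷ 2.5999 = 37.4937497596… m; 2.5999 has 5 s.f., so the result keeps min(3, 5) = 3 s.f.
Rounded to 3 significant figures: 37.5 m.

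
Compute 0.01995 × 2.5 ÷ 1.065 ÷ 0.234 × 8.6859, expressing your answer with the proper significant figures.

0.01995 × 2.5 ÷ 1.065 ÷ 0.234 × 8.6859 = 1.73833017335…
Multiplication/division keeps the fewest significant figures: 0.01995 → 4 s.f., 2.5 → 2 s.f., 1.065 → 4 s.f., 0.234 → 3 s.f., 8.6859 → 5 s.f.; limit is 2.
Rounded to 2 significant figures: 1.7.

1.7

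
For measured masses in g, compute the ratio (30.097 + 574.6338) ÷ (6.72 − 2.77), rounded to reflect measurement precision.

30.097 + 574.6338 = 604.7308, limited to 3 d.p. → 6 s.f.; 6.72 − 2.77 = 3.95, limited to 2 d.p. → 3 s.f.
Carrying full precision, 604.7308 ÷ 3.95 = 153.096405063…; keep min(6, 3) = 3 s.f.
Rounded to 3 significant figures: 153.

153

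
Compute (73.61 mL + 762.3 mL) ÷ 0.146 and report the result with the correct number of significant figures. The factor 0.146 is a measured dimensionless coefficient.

5.73 × 10³ mL

73.61 mL + 762.3 mL = 835.91 mL; the sum is limited to 1 decimal place (4 s.f.).
Carrying full precision, 835.91 ÷ 0.146 = 5725.4109589… mL; 0.146 has 3 s.f., so the result keeps min(4, 3) = 3 s.f.
Rounded to 3 significant figures: 5.73 × 10³ mL.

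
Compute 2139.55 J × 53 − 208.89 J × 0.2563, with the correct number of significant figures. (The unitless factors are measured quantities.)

1.1 × 10⁵ J

2139.55 × 53 = 113396.15 → 1.1 × 10⁵ J (2 s.f., last digit at the 10^4 place).
208.89 × 0.2563 = 53.538507 → 53.54 J (4 s.f., last digit at the 10^-2 place).
Difference: 113342.611493 J; keep the coarser place, 10^4.
Result: 1.1 × 10⁵ J.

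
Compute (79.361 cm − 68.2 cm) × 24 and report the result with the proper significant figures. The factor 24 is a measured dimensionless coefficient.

79.361 cm − 68.2 cm = 11.161 cm; the difference is limited to 1 decimal place (3 s.f.).
Carrying full precision, 11.161 × 24 = 267.864 cm; 24 has 2 s.f., so the result keeps min(3, 2) = 2 s.f.
Rounded to 2 significant figures: 2.7 × 10² cm.

2.7 × 10² cm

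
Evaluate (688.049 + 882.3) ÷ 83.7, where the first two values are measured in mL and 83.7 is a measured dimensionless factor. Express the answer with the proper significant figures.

688.049 mL + 882.3 mL = 1570.349 mL; the sum is limited to 1 decimal place (5 s.f.).
Carrying full precision, 1570.349 ÷ 83.7 = 18.7616367981… mL; 83.7 has 3 s.f., so the result keeps min(5, 3) = 3 s.f.
Rounded to 3 significant figures: 18.8 mL.

18.8 mL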